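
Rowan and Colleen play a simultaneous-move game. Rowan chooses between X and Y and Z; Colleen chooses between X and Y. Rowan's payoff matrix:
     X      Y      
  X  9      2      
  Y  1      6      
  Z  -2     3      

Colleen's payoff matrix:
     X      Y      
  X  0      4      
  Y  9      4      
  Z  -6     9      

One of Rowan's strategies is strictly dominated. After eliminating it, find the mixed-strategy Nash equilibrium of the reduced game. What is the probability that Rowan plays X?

p = 5/9

Rowan's strategy Z is strictly dominated by Y: 1 > -2 and 6 > 3. Eliminate Z.
In a mixed equilibrium Colleen is indifferent between X and Y; this condition fixes p.
  Colleen's expected payoff from X: p·0 + (1−p)·9 = -9p + 9
  Colleen's expected payoff from Y: p·4 + (1−p)·4 = 4
  -9p + 9 = 4  ⇒  -9p = -5  ⇒  p = 5/9.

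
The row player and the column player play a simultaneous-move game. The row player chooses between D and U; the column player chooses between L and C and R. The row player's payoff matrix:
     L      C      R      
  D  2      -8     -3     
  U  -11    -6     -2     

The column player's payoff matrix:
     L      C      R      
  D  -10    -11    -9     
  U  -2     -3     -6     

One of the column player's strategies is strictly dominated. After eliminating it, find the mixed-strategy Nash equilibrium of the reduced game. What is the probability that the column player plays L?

The column player's strategy C is strictly dominated by L: -10 > -11 and -2 > -3. Eliminate C.
In a mixed equilibrium the row player is indifferent between D and U; this condition fixes q.
  the row player's expected payoff from D: q·2 + (1−q)·(-3) = 5q - 3
  the row player's expected payoff from U: q·(-11) + (1−q)·(-2) = -9q - 2
  5q - 3 = -9q - 2  ⇒  14q = 1  ⇒  q = 1/14.

q = 1/14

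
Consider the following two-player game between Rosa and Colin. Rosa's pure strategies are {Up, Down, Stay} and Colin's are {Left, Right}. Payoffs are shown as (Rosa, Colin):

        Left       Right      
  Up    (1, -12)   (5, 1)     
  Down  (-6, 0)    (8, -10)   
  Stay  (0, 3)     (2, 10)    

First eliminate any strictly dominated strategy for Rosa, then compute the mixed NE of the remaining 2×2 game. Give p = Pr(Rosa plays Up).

p = 10/23

Rosa's strategy Stay is strictly dominated by Up: 1 > 0 and 5 > 2. Eliminate Stay.
Colin's indifference between Left and Right determines Rosa's mixing probability p:
  Colin's payoff from Left: p·(-12) + (1−p)·0 = -12p
  Colin's payoff from Right: p·1 + (1−p)·(-10) = 11p - 10
  -12p = 11p - 10  ⇒  -23p = -10  ⇒  p = 10/23.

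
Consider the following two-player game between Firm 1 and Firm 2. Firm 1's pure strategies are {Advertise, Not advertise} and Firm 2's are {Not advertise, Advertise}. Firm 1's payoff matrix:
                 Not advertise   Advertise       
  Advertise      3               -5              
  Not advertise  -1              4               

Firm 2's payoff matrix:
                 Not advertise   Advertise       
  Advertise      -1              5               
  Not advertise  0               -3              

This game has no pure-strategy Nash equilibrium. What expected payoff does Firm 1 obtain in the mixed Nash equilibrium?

For Firm 1 to be willing to mix, Firm 1 must be indifferent between Advertise and Not advertise, which pins down Firm 2's mix.
  Firm 1's expected payoff from Advertise: q·3 + (1−q)·(-5) = 8q - 5
  Firm 1's expected payoff from Not advertise: q·(-1) + (1−q)·4 = -5q + 4
  8q - 5 = -5q + 4  ⇒  13q = 9  ⇒  q = 9/13.
At equilibrium Firm 1 is indifferent across rows, so Firm 1's payoff equals the payoff from Advertise: (9/13)·3 + (4/13)·(-5) = 7/13.

7/13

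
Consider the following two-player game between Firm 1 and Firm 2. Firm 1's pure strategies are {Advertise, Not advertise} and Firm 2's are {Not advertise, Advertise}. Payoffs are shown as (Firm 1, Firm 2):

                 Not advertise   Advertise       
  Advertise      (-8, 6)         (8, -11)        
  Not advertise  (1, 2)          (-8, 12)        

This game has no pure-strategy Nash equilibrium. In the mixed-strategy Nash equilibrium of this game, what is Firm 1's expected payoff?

For Firm 1 to be willing to mix, Firm 1 must be indifferent between Advertise and Not advertise, which pins down Firm 2's mix.
  Firm 1's expected payoff from Advertise: q·(-8) + (1−q)·8 = -16q + 8
  Firm 1's expected payoff from Not advertise: q·1 + (1−q)·(-8) = 9q - 8
  -16q + 8 = 9q - 8  ⇒  -25q = -16  ⇒  q = 16/25.
At equilibrium Firm 1 is indifferent across rows, so Firm 1's payoff equals the payoff from Advertise: (16/25)·(-8) + (9/25)·8 = -56/25.

-56/25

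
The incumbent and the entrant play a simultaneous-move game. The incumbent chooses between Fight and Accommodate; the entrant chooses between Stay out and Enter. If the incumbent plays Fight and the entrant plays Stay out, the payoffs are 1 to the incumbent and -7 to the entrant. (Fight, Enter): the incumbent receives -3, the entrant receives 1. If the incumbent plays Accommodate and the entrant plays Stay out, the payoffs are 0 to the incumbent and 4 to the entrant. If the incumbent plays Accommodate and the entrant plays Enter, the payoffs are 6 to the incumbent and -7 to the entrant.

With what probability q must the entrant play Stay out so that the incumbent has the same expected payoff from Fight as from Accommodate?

q = 9/10

The incumbent's indifference between Fight and Accommodate determines the entrant's mixing probability q:
  the incumbent's expected payoff from Fight: q·1 + (1−q)·(-3) = 4q - 3
  the incumbent's expected payoff from Accommodate: q·0 + (1−q)·6 = -6q + 6
  4q - 3 = -6q + 6  ⇒  10q = 9  ⇒  q = 9/10.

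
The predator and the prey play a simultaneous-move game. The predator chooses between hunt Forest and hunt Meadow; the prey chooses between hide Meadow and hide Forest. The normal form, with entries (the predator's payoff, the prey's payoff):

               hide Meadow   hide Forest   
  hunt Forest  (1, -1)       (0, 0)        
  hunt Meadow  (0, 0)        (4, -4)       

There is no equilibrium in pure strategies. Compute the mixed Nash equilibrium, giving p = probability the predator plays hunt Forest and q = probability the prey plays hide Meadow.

p = 4/5, q = 4/5

In a mixed equilibrium the prey is indifferent between hide Meadow and hide Forest; this condition fixes p.
  the prey's payoff from hide Meadow: p·(-1) + (1−p)·0 = -p
  the prey's payoff from hide Forest: p·0 + (1−p)·(-4) = 4p - 4
  -p = 4p - 4  ⇒  -5p = -4  ⇒  p = 4/5.
Set the predator's expected payoff from hunt Forest equal to that from hunt Meadow:
  the predator's payoff from hunt Forest: q·1 + (1−q)·0 = q
  the predator's payoff from hunt Meadow: q·0 + (1−q)·4 = -4q + 4
  q = -4q + 4  ⇒  5q = 4  ⇒  q = 4/5.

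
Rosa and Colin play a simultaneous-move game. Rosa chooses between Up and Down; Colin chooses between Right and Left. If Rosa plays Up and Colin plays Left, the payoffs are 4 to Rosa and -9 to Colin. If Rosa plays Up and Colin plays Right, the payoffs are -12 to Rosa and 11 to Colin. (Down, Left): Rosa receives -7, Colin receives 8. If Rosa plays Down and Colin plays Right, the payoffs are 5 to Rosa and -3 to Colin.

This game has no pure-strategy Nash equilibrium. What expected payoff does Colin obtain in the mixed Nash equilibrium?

61/31

For Colin to be willing to mix, Colin must be indifferent between Right and Left, which pins down Rosa's mix.
  Colin's expected payoff from Right: p·11 + (1−p)·(-3) = 14p - 3
  Colin's expected payoff from Left: p·(-9) + (1−p)·8 = -17p + 8
  14p - 3 = -17p + 8  ⇒  31p = 11  ⇒  p = 11/31.
At equilibrium Colin is indifferent across columns, so Colin's payoff equals the payoff from Right: (11/31)·11 + (20/31)·(-3) = 61/31.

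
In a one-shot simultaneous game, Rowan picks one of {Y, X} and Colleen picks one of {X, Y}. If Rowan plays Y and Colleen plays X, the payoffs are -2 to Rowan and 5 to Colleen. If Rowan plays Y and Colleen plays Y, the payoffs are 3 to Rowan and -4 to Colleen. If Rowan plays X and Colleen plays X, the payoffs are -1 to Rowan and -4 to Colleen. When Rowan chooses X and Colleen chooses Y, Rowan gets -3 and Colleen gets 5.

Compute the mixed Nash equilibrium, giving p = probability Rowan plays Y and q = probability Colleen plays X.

p = 1/2, q = 6/7

For Colleen to be willing to mix, Colleen must be indifferent between X and Y, which pins down Rowan's mix.
  Colleen's expected payoff from X: p·5 + (1−p)·(-4) = 9p - 4
  Colleen's expected payoff from Y: p·(-4) + (1−p)·5 = -9p + 5
  9p - 4 = -9p + 5  ⇒  18p = 9  ⇒  p = 1/2.
Rowan's indifference between Y and X determines Colleen's mixing probability q:
  Rowan's payoff to Y: q·(-2) + (1−q)·3 = -5q + 3
  Rowan's payoff to X: q·(-1) + (1−q)·(-3) = 2q - 3
  -5q + 3 = 2q - 3  ⇒  -7q = -6  ⇒  q = 6/7.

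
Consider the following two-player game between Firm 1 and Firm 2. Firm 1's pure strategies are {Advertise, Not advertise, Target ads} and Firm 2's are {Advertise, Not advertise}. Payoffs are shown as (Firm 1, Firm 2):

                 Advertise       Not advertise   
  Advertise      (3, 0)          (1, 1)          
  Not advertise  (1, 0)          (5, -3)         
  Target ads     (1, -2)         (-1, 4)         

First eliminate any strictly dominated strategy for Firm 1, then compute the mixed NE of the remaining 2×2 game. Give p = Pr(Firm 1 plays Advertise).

p = 3/4

Firm 1's strategy Target ads is strictly dominated by Advertise: 3 > 1 and 1 > -1. Eliminate Target ads.
For Firm 2 to be willing to mix, Firm 2 must be indifferent between Advertise and Not advertise, which pins down Firm 1's mix.
  Firm 2's payoff from Advertise: p·0 + (1−p)·0 = 0
  Firm 2's payoff from Not advertise: p·1 + (1−p)·(-3) = 4p - 3
  0 = 4p - 3  ⇒  -4p = -3  ⇒  p = 3/4.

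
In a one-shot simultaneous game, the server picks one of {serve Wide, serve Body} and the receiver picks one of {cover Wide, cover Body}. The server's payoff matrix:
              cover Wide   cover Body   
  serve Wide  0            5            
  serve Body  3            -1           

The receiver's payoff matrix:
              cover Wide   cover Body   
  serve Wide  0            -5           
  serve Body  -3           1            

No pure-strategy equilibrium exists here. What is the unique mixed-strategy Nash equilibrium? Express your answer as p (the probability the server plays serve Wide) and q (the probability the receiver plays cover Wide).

Set the receiver's expected payoff from cover Wide equal to that from cover Body:
  the receiver's expected payoff from cover Wide: p·0 + (1−p)·(-3) = 3p - 3
  the receiver's expected payoff from cover Body: p·(-5) + (1−p)·1 = -6p + 1
  3p - 3 = -6p + 1  ⇒  9p = 4  ⇒  p = 4/9.
In a mixed equilibrium the server is indifferent between serve Wide and serve Body; this condition fixes q.
  the server's payoff from serve Wide: q·0 + (1−q)·5 = -5q + 5
  the server's payoff from serve Body: q·3 + (1−q)·(-1) = 4q - 1
  -5q + 5 = 4q - 1  ⇒  -9q = -6  ⇒  q = 2/3.

p = 4/9, q = 2/3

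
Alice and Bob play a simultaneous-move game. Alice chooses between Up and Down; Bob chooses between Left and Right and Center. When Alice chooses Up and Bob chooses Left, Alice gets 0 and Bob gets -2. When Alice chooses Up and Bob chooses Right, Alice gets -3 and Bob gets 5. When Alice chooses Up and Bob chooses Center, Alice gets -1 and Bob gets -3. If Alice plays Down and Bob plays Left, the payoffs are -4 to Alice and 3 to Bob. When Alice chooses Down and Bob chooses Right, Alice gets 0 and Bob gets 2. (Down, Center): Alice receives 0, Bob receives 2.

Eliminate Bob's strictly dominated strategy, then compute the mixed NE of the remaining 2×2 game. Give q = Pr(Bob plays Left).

q = 3/7

Bob's strategy Center is strictly dominated by Left: -2 > -3 and 3 > 2. Eliminate Center.
Bob's mix must leave Alice indifferent between Up and Down.
  Alice's payoff to Up: q·0 + (1−q)·(-3) = 3q - 3
  Alice's payoff to Down: q·(-4) + (1−q)·0 = -4q
  3q - 3 = -4q  ⇒  7q = 3  ⇒  q = 3/7.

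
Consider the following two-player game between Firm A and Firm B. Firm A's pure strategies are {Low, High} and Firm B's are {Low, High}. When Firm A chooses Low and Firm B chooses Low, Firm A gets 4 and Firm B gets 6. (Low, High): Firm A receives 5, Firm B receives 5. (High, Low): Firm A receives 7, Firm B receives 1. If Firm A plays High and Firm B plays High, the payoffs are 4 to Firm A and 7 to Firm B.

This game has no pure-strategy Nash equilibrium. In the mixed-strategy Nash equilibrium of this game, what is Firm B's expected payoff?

37/7

Firm B's indifference between Low and High determines Firm A's mixing probability p:
  Firm B's payoff to Low: p·6 + (1−p)·1 = 5p + 1
  Firm B's payoff to High: p·5 + (1−p)·7 = -2p + 7
  5p + 1 = -2p + 7  ⇒  7p = 6  ⇒  p = 6/7.
At equilibrium Firm B is indifferent across columns, so Firm B's payoff equals the payoff from Low: (6/7)·6 + (1/7)·1 = 37/7.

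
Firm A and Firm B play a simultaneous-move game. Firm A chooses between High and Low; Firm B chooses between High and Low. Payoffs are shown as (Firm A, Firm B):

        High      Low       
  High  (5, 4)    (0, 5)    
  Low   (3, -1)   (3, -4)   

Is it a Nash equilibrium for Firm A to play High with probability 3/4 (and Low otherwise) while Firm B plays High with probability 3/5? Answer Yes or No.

Check Firm B's indifference given Firm A's mix p = 3/4:
  payoff from High = 11/4; payoff from Low = 11/4 — equal.
Check Firm A's indifference given Firm B's mix q = 3/5:
  payoff from High = 3; payoff from Low = 3 — equal.
Both players are indifferent, so neither can profitably deviate.

Yes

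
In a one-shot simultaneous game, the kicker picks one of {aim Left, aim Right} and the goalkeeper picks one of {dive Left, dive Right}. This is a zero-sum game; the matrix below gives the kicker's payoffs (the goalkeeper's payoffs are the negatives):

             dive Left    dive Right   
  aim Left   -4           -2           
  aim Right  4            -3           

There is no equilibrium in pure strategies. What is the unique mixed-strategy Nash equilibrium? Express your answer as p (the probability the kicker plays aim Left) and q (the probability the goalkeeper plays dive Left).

In a mixed equilibrium the goalkeeper is indifferent between dive Left and dive Right; this condition fixes p.
  the goalkeeper's payoff to dive Left: p·4 + (1−p)·(-4) = 8p - 4
  the goalkeeper's payoff to dive Right: p·2 + (1−p)·3 = -p + 3
  8p - 4 = -p + 3  ⇒  9p = 7  ⇒  p = 7/9.
In a mixed equilibrium the kicker is indifferent between aim Left and aim Right; this condition fixes q.
  the kicker's payoff to aim Left: q·(-4) + (1−q)·(-2) = -2q - 2
  the kicker's payoff to aim Right: q·4 + (1−q)·(-3) = 7q - 3
  -2q - 2 = 7q - 3  ⇒  -9q = -1  ⇒  q = 1/9.

p = 7/9, q = 1/9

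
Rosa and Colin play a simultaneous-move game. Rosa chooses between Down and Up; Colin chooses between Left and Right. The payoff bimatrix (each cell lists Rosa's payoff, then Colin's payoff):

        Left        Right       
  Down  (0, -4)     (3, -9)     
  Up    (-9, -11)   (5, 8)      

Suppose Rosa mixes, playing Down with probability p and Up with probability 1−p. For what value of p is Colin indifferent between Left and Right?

p = 19/24

Rosa's mix must leave Colin indifferent between Left and Right.
  Colin's expected payoff from Left: p·(-4) + (1−p)·(-11) = 7p - 11
  Colin's expected payoff from Right: p·(-9) + (1−p)·8 = -17p + 8
  7p - 11 = -17p + 8  ⇒  24p = 19  ⇒  p = 19/24.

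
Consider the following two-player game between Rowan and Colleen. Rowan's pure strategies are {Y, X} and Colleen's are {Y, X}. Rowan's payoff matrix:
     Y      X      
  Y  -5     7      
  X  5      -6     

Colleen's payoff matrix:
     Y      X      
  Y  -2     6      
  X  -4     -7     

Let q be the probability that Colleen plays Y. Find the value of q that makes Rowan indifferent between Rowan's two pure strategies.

q = 13/23

Colleen's mix must leave Rowan indifferent between Y and X.
  Rowan's payoff to Y: q·(-5) + (1−q)·7 = -12q + 7
  Rowan's payoff to X: q·5 + (1−q)·(-6) = 11q - 6
  -12q + 7 = 11q - 6  ⇒  -23q = -13  ⇒  q = 13/23.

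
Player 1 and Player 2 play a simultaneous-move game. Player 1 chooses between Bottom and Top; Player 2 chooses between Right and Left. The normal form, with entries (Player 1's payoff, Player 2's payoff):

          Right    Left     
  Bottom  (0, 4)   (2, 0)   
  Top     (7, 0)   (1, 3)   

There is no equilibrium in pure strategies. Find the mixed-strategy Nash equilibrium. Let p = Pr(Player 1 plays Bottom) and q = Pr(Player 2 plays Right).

For Player 2 to be willing to mix, Player 2 must be indifferent between Right and Left, which pins down Player 1's mix.
  Player 2's payoff from Right: p·4 + (1−p)·0 = 4p
  Player 2's payoff from Left: p·0 + (1−p)·3 = -3p + 3
  4p = -3p + 3  ⇒  7p = 3  ⇒  p = 3/7.
Player 1's indifference between Bottom and Top determines Player 2's mixing probability q:
  Player 1's expected payoff from Bottom: q·0 + (1−q)·2 = -2q + 2
  Player 1's expected payoff from Top: q·7 + (1−q)·1 = 6q + 1
  -2q + 2 = 6q + 1  ⇒  -8q = -1  ⇒  q = 1/8.

p = 3/7, q = 1/8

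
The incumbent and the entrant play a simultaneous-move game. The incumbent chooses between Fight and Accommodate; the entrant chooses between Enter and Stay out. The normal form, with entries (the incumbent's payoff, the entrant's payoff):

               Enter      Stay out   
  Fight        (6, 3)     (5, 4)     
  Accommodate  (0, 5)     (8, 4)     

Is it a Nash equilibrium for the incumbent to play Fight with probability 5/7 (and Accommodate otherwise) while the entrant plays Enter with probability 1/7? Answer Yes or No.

No

Given the incumbent's mix p = 5/7, the entrant's payoff from Enter is 25/7 but from Stay out is 4. The entrant strictly prefers Stay out, so the entrant would not mix.
So the proposed profile is not a Nash equilibrium.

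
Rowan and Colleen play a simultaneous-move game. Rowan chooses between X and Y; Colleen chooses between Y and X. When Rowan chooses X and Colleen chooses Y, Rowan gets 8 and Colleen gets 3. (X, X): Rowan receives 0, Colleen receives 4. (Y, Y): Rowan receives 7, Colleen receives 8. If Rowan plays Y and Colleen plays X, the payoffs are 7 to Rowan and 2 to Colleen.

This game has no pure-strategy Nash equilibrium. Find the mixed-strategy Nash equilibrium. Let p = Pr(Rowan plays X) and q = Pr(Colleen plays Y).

p = 6/7, q = 7/8

Colleen's indifference between Y and X determines Rowan's mixing probability p:
  Colleen's expected payoff from Y: p·3 + (1−p)·8 = -5p + 8
  Colleen's expected payoff from X: p·4 + (1−p)·2 = 2p + 2
  -5p + 8 = 2p + 2  ⇒  -7p = -6  ⇒  p = 6/7.
Rowan's indifference between X and Y determines Colleen's mixing probability q:
  Rowan's payoff from X: q·8 + (1−q)·0 = 8q
  Rowan's payoff from Y: q·7 + (1−q)·7 = 7
  8q = 7  ⇒  8q = 7  ⇒  q = 7/8.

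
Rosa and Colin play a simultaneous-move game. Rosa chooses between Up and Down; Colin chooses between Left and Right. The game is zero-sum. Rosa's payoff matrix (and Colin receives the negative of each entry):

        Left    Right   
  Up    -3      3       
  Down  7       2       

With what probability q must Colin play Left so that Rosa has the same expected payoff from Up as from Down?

Set Rosa's expected payoff from Up equal to that from Down:
  Rosa's payoff from Up: q·(-3) + (1−q)·3 = -6q + 3
  Rosa's payoff from Down: q·7 + (1−q)·2 = 5q + 2
  -6q + 3 = 5q + 2  ⇒  -11q = -1  ⇒  q = 1/11.

q = 1/11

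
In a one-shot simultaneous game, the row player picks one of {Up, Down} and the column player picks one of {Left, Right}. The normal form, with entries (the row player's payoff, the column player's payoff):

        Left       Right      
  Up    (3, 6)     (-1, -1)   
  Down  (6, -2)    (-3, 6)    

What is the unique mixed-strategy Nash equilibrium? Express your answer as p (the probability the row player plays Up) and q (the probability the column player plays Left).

p = 8/15, q = 2/5

For the column player to be willing to mix, the column player must be indifferent between Left and Right, which pins down the row player's mix.
  the column player's payoff to Left: p·6 + (1−p)·(-2) = 8p - 2
  the column player's payoff to Right: p·(-1) + (1−p)·6 = -7p + 6
  8p - 2 = -7p + 6  ⇒  15p = 8  ⇒  p = 8/15.
The column player's mix must leave the row player indifferent between Up and Down.
  the row player's payoff to Up: q·3 + (1−q)·(-1) = 4q - 1
  the row player's payoff to Down: q·6 + (1−q)·(-3) = 9q - 3
  4q - 1 = 9q - 3  ⇒  -5q = -2  ⇒  q = 2/5.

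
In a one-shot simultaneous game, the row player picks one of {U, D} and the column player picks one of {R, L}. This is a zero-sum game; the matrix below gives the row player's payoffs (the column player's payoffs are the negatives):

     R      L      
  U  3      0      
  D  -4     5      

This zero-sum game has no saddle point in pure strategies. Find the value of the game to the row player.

For the row player to be willing to mix, the row player must be indifferent between U and D, which pins down the column player's mix.
  the row player's expected payoff from U: q·3 + (1−q)·0 = 3q
  the row player's expected payoff from D: q·(-4) + (1−q)·5 = -9q + 5
  3q = -9q + 5  ⇒  12q = 5  ⇒  q = 5/12.
The value is the row player's expected payoff against this mix (using U): (5/12)·3 + (7/12)·0 = 5/4.

v = 5/4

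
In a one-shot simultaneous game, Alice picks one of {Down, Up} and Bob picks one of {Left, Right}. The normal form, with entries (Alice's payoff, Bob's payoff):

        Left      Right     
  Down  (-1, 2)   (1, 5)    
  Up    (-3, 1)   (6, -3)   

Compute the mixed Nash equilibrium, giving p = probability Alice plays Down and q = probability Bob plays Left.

Set Bob's expected payoff from Left equal to that from Right:
  Bob's payoff to Left: p·2 + (1−p)·1 = p + 1
  Bob's payoff to Right: p·5 + (1−p)·(-3) = 8p - 3
  p + 1 = 8p - 3  ⇒  -7p = -4  ⇒  p = 4/7.
Alice's indifference between Down and Up determines Bob's mixing probability q:
  Alice's payoff from Down: q·(-1) + (1−q)·1 = -2q + 1
  Alice's payoff from Up: q·(-3) + (1−q)·6 = -9q + 6
  -2q + 1 = -9q + 6  ⇒  7q = 5  ⇒  q = 5/7.

p = 4/7, q = 5/7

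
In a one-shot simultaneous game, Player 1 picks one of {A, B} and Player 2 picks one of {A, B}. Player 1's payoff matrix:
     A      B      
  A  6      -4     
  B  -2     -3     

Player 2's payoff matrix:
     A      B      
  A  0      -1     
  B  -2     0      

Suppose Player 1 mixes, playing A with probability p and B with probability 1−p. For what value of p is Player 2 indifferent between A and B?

Player 1's mix must leave Player 2 indifferent between A and B.
  Player 2's payoff to A: p·0 + (1−p)·(-2) = 2p - 2
  Player 2's payoff to B: p·(-1) + (1−p)·0 = -p
  2p - 2 = -p  ⇒  3p = 2  ⇒  p = 2/3.

p = 2/3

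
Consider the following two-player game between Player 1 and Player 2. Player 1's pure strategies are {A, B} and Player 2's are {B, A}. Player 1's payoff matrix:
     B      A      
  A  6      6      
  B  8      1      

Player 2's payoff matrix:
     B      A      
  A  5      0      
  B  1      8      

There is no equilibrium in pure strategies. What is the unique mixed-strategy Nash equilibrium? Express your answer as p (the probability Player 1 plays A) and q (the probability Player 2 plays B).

Player 2's indifference between B and A determines Player 1's mixing probability p:
  Player 2's payoff from B: p·5 + (1−p)·1 = 4p + 1
  Player 2's payoff from A: p·0 + (1−p)·8 = -8p + 8
  4p + 1 = -8p + 8  ⇒  12p = 7  ⇒  p = 7/12.
In a mixed equilibrium Player 1 is indifferent between A and B; this condition fixes q.
  Player 1's expected payoff from A: q·6 + (1−q)·6 = 6
  Player 1's expected payoff from B: q·8 + (1−q)·1 = 7q + 1
  6 = 7q + 1  ⇒  -7q = -5  ⇒  q = 5/7.

p = 7/12, q = 5/7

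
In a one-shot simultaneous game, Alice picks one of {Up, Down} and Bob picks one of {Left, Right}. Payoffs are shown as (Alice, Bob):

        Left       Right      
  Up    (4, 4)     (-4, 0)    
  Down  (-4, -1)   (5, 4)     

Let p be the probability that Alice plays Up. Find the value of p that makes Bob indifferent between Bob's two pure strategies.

p = 5/9

In a mixed equilibrium Bob is indifferent between Left and Right; this condition fixes p.
  Bob's payoff from Left: p·4 + (1−p)·(-1) = 5p - 1
  Bob's payoff from Right: p·0 + (1−p)·4 = -4p + 4
  5p - 1 = -4p + 4  ⇒  9p = 5  ⇒  p = 5/9.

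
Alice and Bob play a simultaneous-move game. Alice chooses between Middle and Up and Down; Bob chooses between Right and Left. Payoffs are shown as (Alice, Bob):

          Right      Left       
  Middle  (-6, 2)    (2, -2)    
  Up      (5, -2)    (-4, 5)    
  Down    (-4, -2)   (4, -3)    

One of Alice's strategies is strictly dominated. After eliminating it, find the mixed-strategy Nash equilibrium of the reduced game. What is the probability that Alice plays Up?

p = 1/8

Alice's strategy Middle is strictly dominated by Down: -4 > -6 and 4 > 2. Eliminate Middle.
Set Bob's expected payoff from Right equal to that from Left:
  Bob's expected payoff from Right: p·(-2) + (1−p)·(-2) = -2
  Bob's expected payoff from Left: p·5 + (1−p)·(-3) = 8p - 3
  -2 = 8p - 3  ⇒  -8p = -1  ⇒  p = 1/8.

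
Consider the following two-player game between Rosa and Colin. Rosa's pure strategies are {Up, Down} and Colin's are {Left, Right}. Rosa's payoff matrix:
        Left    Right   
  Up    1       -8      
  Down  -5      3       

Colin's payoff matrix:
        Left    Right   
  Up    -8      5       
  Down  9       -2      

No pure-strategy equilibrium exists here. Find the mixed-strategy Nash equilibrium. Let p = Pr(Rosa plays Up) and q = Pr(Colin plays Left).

For Colin to be willing to mix, Colin must be indifferent between Left and Right, which pins down Rosa's mix.
  Colin's payoff to Left: p·(-8) + (1−p)·9 = -17p + 9
  Colin's payoff to Right: p·5 + (1−p)·(-2) = 7p - 2
  -17p + 9 = 7p - 2  ⇒  -24p = -11  ⇒  p = 11/24.
In a mixed equilibrium Rosa is indifferent between Up and Down; this condition fixes q.
  Rosa's payoff from Up: q·1 + (1−q)·(-8) = 9q - 8
  Rosa's payoff from Down: q·(-5) + (1−q)·3 = -8q + 3
  9q - 8 = -8q + 3  ⇒  17q = 11  ⇒  q = 11/17.

p = 11/24, q = 11/17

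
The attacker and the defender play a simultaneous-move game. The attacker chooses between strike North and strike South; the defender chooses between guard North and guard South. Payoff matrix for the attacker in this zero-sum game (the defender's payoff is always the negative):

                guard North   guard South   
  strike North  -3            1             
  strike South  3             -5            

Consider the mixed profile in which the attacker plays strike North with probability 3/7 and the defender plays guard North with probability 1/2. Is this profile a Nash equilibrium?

Given the attacker's mix p = 3/7, the defender's payoff from guard North is -3/7 but from guard South is 17/7. The defender strictly prefers guard South, so the defender would not mix.
So the proposed profile is not a Nash equilibrium.

No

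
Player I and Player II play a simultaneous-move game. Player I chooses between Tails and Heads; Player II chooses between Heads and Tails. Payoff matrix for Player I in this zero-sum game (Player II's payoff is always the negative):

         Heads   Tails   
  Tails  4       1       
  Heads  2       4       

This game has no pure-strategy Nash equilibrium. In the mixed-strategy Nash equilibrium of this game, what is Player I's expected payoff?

14/5

Set Player I's expected payoff from Tails equal to that from Heads:
  Player I's payoff from Tails: q·4 + (1−q)·1 = 3q + 1
  Player I's payoff from Heads: q·2 + (1−q)·4 = -2q + 4
  3q + 1 = -2q + 4  ⇒  5q = 3  ⇒  q = 3/5.
At equilibrium Player I is indifferent across rows, so Player I's payoff equals the payoff from Tails: (3/5)·4 + (2/5)·1 = 14/5.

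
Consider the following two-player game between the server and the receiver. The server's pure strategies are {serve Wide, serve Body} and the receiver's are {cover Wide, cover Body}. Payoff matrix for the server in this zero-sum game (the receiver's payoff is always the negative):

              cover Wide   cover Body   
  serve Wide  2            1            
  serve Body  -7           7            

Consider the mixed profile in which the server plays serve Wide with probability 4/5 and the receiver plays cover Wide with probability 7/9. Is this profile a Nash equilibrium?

Given the server's mix p = 4/5, the receiver's payoff from cover Wide is -1/5 but from cover Body is -11/5. The receiver strictly prefers cover Wide, so the receiver would not mix.
So the proposed profile is not a Nash equilibrium.

No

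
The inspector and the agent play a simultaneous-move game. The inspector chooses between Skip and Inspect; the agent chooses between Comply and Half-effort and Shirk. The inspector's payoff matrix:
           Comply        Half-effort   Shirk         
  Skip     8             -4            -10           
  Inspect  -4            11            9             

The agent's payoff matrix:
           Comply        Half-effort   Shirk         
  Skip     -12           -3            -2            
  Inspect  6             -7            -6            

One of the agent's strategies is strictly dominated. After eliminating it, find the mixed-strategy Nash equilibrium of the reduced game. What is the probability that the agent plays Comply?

q = 19/31

The agent's strategy Half-effort is strictly dominated by Shirk: -2 > -3 and -6 > -7. Eliminate Half-effort.
The agent's mix must leave the inspector indifferent between Skip and Inspect.
  the inspector's payoff from Skip: q·8 + (1−q)·(-10) = 18q - 10
  the inspector's payoff from Inspect: q·(-4) + (1−q)·9 = -13q + 9
  18q - 10 = -13q + 9  ⇒  31q = 19  ⇒  q = 19/31.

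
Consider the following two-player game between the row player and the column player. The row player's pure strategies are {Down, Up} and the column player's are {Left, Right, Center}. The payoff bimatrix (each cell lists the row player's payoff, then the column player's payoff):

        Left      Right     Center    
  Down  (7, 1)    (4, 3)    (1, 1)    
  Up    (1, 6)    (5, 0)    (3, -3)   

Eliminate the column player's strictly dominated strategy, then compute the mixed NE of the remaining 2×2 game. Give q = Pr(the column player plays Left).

The column player's strategy Center is strictly dominated by Right: 3 > 1 and 0 > -3. Eliminate Center.
For the row player to be willing to mix, the row player must be indifferent between Down and Up, which pins down the column player's mix.
  the row player's expected payoff from Down: q·7 + (1−q)·4 = 3q + 4
  the row player's expected payoff from Up: q·1 + (1−q)·5 = -4q + 5
  3q + 4 = -4q + 5  ⇒  7q = 1  ⇒  q = 1/7.

q = 1/7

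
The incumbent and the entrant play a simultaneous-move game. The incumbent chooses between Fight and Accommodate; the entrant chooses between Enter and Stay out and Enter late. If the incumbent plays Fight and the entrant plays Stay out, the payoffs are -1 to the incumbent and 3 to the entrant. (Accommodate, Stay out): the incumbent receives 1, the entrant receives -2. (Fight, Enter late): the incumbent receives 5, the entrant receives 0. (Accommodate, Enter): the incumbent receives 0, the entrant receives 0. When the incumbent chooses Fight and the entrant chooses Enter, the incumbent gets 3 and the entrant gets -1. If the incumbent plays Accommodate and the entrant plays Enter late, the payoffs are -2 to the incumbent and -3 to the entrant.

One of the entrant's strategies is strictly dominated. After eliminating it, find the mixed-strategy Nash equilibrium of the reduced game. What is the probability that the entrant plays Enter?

The entrant's strategy Enter late is strictly dominated by Stay out: 3 > 0 and -2 > -3. Eliminate Enter late.
The entrant's mix must leave the incumbent indifferent between Fight and Accommodate.
  the incumbent's payoff to Fight: q·3 + (1−q)·(-1) = 4q - 1
  the incumbent's payoff to Accommodate: q·0 + (1−q)·1 = -q + 1
  4q - 1 = -q + 1  ⇒  5q = 2  ⇒  q = 2/5.

q = 2/5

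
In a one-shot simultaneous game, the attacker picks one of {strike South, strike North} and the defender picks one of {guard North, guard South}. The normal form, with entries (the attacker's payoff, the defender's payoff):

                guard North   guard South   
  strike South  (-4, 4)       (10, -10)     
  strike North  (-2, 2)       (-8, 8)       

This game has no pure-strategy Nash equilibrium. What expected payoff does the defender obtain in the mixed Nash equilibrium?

For the defender to be willing to mix, the defender must be indifferent between guard North and guard South, which pins down the attacker's mix.
  the defender's payoff to guard North: p·4 + (1−p)·2 = 2p + 2
  the defender's payoff to guard South: p·(-10) + (1−p)·8 = -18p + 8
  2p + 2 = -18p + 8  ⇒  20p = 6  ⇒  p = 3/10.
At equilibrium the defender is indifferent across columns, so the defender's payoff equals the payoff from guard North: (3/10)·4 + (7/10)·2 = 13/5.

13/5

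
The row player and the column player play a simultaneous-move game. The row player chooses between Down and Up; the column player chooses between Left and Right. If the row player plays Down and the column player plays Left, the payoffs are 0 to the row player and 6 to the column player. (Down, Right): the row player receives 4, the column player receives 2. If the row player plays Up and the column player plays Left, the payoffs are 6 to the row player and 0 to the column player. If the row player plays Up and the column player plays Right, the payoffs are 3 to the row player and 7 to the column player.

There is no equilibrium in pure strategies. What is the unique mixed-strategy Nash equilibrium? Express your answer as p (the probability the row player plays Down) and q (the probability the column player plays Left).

p = 7/11, q = 1/7

The row player's mix must leave the column player indifferent between Left and Right.
  the column player's payoff to Left: p·6 + (1−p)·0 = 6p
  the column player's payoff to Right: p·2 + (1−p)·7 = -5p + 7
  6p = -5p + 7  ⇒  11p = 7  ⇒  p = 7/11.
For the row player to be willing to mix, the row player must be indifferent between Down and Up, which pins down the column player's mix.
  the row player's payoff to Down: q·0 + (1−q)·4 = -4q + 4
  the row player's payoff to Up: q·6 + (1−q)·3 = 3q + 3
  -4q + 4 = 3q + 3  ⇒  -7q = -1  ⇒  q = 1/7.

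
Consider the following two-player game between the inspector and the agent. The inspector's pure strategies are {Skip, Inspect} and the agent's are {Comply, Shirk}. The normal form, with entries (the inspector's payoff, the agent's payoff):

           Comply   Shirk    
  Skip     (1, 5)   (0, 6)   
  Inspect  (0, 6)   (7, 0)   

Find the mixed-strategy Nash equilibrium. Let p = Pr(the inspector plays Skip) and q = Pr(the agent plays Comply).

p = 6/7, q = 7/8

In a mixed equilibrium the agent is indifferent between Comply and Shirk; this condition fixes p.
  the agent's payoff from Comply: p·5 + (1−p)·6 = -p + 6
  the agent's payoff from Shirk: p·6 + (1−p)·0 = 6p
  -p + 6 = 6p  ⇒  -7p = -6  ⇒  p = 6/7.
The agent's mix must leave the inspector indifferent between Skip and Inspect.
  the inspector's expected payoff from Skip: q·1 + (1−q)·0 = q
  the inspector's expected payoff from Inspect: q·0 + (1−q)·7 = -7q + 7
  q = -7q + 7  ⇒  8q = 7  ⇒  q = 7/8.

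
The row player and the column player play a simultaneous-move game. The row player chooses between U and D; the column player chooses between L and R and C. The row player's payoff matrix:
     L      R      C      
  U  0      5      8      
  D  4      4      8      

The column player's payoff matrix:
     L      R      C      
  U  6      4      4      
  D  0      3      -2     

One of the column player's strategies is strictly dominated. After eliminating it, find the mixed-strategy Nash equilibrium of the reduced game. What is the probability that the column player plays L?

The column player's strategy C is strictly dominated by L: 6 > 4 and 0 > -2. Eliminate C.
For the row player to be willing to mix, the row player must be indifferent between U and D, which pins down the column player's mix.
  the row player's expected payoff from U: q·0 + (1−q)·5 = -5q + 5
  the row player's expected payoff from D: q·4 + (1−q)·4 = 4
  -5q + 5 = 4  ⇒  -5q = -1  ⇒  q = 1/5.

q = 1/5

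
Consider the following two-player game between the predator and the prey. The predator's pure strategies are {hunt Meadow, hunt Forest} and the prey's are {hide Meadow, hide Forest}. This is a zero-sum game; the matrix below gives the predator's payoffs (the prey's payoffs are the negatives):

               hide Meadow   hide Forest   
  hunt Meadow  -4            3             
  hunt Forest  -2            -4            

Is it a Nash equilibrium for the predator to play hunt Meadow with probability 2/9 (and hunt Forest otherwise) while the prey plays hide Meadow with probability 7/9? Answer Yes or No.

Check the prey's indifference given the predator's mix p = 2/9:
  payoff from hide Meadow = 22/9; payoff from hide Forest = 22/9 — equal.
Check the predator's indifference given the prey's mix q = 7/9:
  payoff from hunt Meadow = -22/9; payoff from hunt Forest = -22/9 — equal.
Both players are indifferent, so neither can profitably deviate.

Yes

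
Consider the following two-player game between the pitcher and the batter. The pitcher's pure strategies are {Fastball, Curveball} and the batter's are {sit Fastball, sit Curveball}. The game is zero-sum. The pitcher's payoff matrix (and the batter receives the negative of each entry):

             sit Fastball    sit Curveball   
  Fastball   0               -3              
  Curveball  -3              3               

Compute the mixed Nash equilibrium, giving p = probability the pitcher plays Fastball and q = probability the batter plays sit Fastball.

p = 2/3, q = 2/3

The batter's indifference between sit Fastball and sit Curveball determines the pitcher's mixing probability p:
  the batter's expected payoff from sit Fastball: p·0 + (1−p)·3 = -3p + 3
  the batter's expected payoff from sit Curveball: p·3 + (1−p)·(-3) = 6p - 3
  -3p + 3 = 6p - 3  ⇒  -9p = -6  ⇒  p = 2/3.
Set the pitcher's expected payoff from Fastball equal to that from Curveball:
  the pitcher's payoff from Fastball: q·0 + (1−q)·(-3) = 3q - 3
  the pitcher's payoff from Curveball: q·(-3) + (1−q)·3 = -6q + 3
  3q - 3 = -6q + 3  ⇒  9q = 6  ⇒  q = 2/3.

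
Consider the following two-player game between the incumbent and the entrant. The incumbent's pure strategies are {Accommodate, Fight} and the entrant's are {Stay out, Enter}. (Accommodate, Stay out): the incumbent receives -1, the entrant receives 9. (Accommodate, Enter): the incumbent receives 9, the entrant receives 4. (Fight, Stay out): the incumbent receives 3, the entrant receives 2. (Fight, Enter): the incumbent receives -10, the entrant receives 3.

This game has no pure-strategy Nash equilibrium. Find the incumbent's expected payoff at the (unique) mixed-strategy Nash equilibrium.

The entrant's mix must leave the incumbent indifferent between Accommodate and Fight.
  the incumbent's payoff to Accommodate: q·(-1) + (1−q)·9 = -10q + 9
  the incumbent's payoff to Fight: q·3 + (1−q)·(-10) = 13q - 10
  -10q + 9 = 13q - 10  ⇒  -23q = -19  ⇒  q = 19/23.
At equilibrium the incumbent is indifferent across rows, so the incumbent's payoff equals the payoff from Accommodate: (19/23)·(-1) + (4/23)·9 = 17/23.

17/23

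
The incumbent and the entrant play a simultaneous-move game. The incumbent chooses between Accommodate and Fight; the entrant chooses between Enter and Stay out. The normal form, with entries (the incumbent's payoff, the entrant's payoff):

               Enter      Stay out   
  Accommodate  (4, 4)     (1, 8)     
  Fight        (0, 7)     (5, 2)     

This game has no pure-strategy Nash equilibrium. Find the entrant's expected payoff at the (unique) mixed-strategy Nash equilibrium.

16/3

Set the entrant's expected payoff from Enter equal to that from Stay out:
  the entrant's payoff to Enter: p·4 + (1−p)·7 = -3p + 7
  the entrant's payoff to Stay out: p·8 + (1−p)·2 = 6p + 2
  -3p + 7 = 6p + 2  ⇒  -9p = -5  ⇒  p = 5/9.
At equilibrium the entrant is indifferent across columns, so the entrant's payoff equals the payoff from Enter: (5/9)·4 + (4/9)·7 = 16/3.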